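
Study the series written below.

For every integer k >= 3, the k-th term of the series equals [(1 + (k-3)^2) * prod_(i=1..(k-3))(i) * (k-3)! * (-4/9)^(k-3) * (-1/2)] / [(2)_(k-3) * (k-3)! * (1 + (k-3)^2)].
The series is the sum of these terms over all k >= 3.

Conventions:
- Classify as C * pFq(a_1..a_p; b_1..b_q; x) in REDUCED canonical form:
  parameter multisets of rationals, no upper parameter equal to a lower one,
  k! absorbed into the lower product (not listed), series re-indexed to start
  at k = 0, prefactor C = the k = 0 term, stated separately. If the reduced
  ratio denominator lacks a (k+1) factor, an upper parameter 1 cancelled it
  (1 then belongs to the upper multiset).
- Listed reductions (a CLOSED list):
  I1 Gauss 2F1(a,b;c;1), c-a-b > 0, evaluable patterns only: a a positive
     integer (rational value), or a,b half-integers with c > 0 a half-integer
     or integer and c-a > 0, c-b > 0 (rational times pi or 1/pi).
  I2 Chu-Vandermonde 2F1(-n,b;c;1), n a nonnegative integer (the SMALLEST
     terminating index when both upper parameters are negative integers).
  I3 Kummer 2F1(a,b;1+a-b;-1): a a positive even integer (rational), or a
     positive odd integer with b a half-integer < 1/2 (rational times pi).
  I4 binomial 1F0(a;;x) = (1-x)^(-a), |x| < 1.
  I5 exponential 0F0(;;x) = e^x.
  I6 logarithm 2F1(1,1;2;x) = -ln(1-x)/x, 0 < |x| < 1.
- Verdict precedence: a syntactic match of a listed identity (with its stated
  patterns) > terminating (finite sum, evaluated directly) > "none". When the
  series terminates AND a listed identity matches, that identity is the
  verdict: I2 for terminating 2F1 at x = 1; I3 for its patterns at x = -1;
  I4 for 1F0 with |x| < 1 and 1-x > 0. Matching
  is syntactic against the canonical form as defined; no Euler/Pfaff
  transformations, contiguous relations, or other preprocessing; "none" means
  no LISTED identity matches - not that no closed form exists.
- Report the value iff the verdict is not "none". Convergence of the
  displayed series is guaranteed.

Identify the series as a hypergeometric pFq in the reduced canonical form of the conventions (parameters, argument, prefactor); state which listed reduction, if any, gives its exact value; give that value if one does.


Reduced: x = -4/9, 2F1, upper = {1, 1}, lower = {2}, C = -1/2. Verdict at x = -4/9: the logarithmic series (I6) matches (the logarithm: parameters (1,1;2), x = -4/9). Hence: (-9/8) * ln(13/9).

Key step: x = (-4/9) and k^2 + 1 divides numerator and denominator alike; C = -1/2, x = -4/9 after cancelling.
Step ratio: r(k) = (-4/9) * (k+1) (k+1) / [(k+2) (k+1)] - poly over poly, x = (-4/9) from leading terms; C = -1/2 at k = 0.


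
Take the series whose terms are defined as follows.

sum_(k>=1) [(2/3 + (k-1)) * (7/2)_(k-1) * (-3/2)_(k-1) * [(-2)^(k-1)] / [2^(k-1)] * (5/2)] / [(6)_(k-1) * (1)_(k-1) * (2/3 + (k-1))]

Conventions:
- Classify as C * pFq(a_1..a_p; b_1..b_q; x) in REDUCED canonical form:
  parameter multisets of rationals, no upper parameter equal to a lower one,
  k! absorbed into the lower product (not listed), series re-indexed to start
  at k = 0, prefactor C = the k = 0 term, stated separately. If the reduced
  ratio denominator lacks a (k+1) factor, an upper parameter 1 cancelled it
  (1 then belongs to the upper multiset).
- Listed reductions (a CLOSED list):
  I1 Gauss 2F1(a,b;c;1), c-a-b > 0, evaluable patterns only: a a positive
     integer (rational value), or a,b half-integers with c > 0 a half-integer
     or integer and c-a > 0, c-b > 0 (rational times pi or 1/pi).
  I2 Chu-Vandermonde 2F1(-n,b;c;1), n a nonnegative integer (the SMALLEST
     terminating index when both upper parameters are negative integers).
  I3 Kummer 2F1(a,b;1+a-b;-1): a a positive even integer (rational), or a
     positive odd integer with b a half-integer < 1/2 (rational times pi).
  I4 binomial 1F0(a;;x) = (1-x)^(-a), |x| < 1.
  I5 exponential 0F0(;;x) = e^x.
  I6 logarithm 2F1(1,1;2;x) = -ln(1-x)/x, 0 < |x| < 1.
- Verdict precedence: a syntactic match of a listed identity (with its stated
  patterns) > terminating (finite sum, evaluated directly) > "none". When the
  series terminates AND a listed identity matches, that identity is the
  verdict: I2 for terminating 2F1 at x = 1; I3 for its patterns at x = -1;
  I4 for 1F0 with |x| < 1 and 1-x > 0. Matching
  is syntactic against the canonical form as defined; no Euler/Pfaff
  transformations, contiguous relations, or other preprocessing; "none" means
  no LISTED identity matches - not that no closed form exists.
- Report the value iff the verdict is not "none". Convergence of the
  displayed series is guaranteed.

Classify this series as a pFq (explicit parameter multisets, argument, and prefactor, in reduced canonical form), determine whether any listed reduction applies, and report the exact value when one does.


Reduced: x = -1, 2F1, upper = {-3/2, 7/2}, lower = {6}, C = 5/2. Verdict: none - this 2F1 at x = -1 matches no listed pattern, and upper {-3/2, 7/2} holds no stopper.

Key observation: x = (-1) and (1)_k (prefactor 5/2) is k! itself.
Step ratio: r(k) = (-1) * (k-3/2) (k+7/2) / [(k+6) (k+1)] - rational; roots negated = parameters, x = (-1), C = 5/2.


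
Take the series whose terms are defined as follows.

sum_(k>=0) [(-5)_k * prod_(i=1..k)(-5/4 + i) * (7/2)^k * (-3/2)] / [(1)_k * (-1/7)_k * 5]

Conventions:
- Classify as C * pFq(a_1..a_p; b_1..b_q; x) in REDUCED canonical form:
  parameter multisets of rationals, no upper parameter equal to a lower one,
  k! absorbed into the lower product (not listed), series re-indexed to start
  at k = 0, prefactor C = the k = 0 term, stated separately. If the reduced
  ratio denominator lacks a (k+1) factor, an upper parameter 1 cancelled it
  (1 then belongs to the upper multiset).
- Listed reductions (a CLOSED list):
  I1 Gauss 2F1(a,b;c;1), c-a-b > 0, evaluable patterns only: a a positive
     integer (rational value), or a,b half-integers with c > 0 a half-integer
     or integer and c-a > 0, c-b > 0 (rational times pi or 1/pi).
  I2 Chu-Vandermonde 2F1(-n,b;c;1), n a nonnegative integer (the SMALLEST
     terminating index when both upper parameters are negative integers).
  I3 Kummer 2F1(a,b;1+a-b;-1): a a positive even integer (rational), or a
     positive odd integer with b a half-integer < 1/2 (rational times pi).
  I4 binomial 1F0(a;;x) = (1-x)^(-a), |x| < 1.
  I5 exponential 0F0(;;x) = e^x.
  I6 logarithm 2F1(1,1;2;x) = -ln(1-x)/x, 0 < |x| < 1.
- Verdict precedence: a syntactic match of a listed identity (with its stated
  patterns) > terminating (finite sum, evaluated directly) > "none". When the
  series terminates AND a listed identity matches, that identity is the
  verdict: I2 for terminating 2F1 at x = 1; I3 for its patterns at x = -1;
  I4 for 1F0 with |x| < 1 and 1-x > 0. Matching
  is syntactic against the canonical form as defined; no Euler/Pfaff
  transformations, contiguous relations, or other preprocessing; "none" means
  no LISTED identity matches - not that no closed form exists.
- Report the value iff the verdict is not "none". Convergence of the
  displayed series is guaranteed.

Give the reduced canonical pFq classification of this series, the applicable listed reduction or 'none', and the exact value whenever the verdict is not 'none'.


Classification (C = -3/10): 2F1 with upper {-5, -1/4}, lower {-1/7}, argument x = 7/2. Verdict: terminating - upper -5 stops the sum at k = 5; the 6 terms are added exactly. Hence: 3920411861/102236160.

Key step: from the first term -3/10: (1)_k (prefactor -3/10) is k! itself.
Ratio: r(k) = (7/2) * (k-5) (k-1/4) / [(k-1/7) (k+1)] - rational in k. x = (7/2); t_0 = -3/10; negate the roots.


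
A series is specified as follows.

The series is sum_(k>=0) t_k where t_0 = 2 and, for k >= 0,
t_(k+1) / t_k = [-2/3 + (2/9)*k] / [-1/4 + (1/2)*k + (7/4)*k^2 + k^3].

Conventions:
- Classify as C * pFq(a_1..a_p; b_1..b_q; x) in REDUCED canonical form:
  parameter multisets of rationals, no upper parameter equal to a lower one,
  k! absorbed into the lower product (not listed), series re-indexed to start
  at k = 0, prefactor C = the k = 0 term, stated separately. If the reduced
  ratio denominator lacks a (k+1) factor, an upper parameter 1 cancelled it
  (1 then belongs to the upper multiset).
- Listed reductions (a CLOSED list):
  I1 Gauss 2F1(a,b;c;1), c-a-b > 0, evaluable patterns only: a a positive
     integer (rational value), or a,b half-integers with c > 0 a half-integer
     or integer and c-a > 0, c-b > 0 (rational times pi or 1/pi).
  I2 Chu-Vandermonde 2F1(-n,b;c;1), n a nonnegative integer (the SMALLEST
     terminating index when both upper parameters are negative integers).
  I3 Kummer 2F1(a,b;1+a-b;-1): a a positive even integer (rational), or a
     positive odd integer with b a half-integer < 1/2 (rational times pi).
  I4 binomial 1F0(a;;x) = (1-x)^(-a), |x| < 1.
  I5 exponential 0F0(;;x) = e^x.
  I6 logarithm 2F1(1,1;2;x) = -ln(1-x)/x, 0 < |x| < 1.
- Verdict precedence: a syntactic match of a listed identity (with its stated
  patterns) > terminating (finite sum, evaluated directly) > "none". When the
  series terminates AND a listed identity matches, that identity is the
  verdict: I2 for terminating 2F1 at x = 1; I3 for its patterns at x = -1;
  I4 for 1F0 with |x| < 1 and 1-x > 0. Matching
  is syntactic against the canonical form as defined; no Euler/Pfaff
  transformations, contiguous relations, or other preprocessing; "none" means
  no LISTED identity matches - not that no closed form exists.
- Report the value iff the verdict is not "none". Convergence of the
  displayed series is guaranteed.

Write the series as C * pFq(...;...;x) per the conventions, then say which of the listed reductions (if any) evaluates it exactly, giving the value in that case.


Reduced: x = 2/9, 1F2, upper = {-3}, lower = {-1/4, 1}, C = 2. Verdict: terminating. With -3 upstairs the series is a 4-term polynomial sum; evaluated term by term. Value: 301022/45927.

First insight: from the first term 2: factor the ratio over Q (C = 2): negated roots = parameters.
Adjacent-term ratio: r(k) = (2/9) * (k-3) / [(k-1/4) (k+1) (k+1)] - poly over poly, x = (2/9) from leading terms; C = 2 at k = 0.


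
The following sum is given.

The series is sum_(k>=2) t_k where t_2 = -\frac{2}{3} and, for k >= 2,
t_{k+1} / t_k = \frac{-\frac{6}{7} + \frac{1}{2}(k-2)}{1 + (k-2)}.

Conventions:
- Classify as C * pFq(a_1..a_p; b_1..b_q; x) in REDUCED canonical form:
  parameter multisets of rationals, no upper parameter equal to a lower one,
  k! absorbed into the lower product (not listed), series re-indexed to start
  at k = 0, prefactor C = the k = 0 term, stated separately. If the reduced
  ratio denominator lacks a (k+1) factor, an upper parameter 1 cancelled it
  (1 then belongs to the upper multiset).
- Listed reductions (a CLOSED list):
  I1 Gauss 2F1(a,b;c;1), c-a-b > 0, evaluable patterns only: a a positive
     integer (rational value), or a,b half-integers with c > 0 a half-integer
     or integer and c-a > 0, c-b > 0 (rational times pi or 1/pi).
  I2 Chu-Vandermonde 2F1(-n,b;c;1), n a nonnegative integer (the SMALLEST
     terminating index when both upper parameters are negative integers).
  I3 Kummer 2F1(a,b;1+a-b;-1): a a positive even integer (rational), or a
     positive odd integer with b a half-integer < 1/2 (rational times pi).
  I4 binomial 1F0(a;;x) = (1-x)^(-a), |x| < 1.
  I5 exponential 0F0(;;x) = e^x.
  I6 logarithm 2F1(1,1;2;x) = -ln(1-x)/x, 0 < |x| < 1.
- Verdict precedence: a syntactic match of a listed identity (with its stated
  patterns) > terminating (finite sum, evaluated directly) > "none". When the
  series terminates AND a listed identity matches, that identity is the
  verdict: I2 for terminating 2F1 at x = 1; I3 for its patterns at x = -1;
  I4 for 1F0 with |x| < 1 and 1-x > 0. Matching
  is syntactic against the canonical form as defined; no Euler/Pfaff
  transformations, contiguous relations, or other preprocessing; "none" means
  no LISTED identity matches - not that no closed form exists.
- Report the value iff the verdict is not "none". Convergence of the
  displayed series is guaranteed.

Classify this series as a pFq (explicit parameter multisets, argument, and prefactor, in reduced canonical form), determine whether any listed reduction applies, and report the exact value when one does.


At argument \frac{1}{2}: a 1F0 with upper {-\frac{12}{7}}, lower {-}, scaled by C = -\frac{2}{3}. Verdict (x = \frac{1}{2}): the I4 binomial reduction applies (the 1F0 binomial series: exponent 12/7, x = \frac{1}{2}). Hence: \left(-\frac{2}{3}\right) \cdot \left(\frac{1}{2}\right)^{\frac{12}{7}}.

First insight: from the first term -\frac{2}{3}: the expanded ratio factors over Q; C = -2/3, x = 1/2, roots give parameters.
Ratio: r(k) = \frac{1}{2} * (k-\frac{12}{7}) / [(k+1)] - rational in k. x = \frac{1}{2}; t_0 = -\frac{2}{3}; negate the roots.


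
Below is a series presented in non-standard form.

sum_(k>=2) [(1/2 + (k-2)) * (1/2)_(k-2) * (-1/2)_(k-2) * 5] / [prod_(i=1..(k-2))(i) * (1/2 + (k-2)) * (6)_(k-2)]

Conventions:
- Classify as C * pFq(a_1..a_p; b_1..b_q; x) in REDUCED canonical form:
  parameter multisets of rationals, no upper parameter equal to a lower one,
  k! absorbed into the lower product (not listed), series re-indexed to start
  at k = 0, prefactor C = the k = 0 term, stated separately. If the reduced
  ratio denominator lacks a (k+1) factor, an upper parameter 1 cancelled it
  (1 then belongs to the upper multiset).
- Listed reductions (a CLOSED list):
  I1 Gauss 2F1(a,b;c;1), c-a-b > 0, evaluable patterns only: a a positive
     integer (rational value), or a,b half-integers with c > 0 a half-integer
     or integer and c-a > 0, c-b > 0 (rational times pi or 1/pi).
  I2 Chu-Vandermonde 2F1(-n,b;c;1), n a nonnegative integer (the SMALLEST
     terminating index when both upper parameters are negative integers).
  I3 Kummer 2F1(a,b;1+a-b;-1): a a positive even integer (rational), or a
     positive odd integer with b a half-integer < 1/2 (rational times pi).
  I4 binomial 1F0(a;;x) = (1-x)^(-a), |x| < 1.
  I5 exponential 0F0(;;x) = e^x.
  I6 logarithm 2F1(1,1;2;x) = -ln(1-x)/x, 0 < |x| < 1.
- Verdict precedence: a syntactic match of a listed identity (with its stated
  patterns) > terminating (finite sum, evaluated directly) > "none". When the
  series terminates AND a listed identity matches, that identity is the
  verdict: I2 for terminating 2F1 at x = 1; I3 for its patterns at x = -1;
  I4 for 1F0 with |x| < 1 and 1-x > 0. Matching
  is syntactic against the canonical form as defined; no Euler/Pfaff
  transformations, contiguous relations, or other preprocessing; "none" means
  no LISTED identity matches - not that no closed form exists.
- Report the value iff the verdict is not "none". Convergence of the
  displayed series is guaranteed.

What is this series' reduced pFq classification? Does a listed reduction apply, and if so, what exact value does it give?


Classification (C = 5): 2F1 with upper {-1/2, 1/2}, lower {6}, argument x = 1. Verdict: the half-integer Gauss pattern (I1) fires (x = 1; upper {-1/2, 1/2} half-integers, c = 6 in the evaluable pattern). Value: (655360/43659) / pi.

Key step: x = 1 and striking the common factor k + 1/2 reduces the term (C = 5, x = 1).
Adjacent-term ratio: r(k) = 1 * (k-1/2) (k+1/2) / [(k+6) (k+1)] ; factor over Q: parameters, x = 1, and C = 5.


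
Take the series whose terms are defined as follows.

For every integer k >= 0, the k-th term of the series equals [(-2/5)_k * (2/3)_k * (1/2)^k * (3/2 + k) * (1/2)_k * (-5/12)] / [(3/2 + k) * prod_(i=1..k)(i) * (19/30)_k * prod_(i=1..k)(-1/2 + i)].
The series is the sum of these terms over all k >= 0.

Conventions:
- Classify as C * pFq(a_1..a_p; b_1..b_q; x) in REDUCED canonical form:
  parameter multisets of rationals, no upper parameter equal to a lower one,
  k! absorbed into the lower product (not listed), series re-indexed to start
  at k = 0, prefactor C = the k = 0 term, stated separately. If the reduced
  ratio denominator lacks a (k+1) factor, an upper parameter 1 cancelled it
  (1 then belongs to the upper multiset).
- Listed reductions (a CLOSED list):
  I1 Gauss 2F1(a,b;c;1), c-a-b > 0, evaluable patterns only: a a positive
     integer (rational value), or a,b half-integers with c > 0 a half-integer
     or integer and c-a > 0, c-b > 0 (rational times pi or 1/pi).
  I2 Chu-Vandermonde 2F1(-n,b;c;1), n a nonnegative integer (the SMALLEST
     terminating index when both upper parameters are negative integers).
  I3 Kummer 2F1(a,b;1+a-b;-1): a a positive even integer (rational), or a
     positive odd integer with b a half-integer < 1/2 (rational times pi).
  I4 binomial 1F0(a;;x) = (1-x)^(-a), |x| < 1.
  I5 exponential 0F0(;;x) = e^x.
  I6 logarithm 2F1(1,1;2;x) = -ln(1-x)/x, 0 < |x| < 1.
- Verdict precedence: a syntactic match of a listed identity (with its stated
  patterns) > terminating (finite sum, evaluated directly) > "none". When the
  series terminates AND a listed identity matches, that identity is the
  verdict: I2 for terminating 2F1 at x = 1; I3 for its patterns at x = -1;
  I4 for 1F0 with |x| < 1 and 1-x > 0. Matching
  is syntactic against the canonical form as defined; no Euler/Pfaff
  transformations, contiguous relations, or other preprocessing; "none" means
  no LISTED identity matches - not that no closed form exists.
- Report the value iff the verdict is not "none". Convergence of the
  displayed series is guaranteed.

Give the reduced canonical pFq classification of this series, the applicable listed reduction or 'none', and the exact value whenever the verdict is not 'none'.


Classification (C = -5/12): 2F1 with upper {-2/5, 2/3}, lower {19/30}, argument x = 1/2. Verdict: none - this 2F1 at x = 1/2 matches no listed pattern, and upper {-2/5, 2/3} holds no stopper.

Structural cue: with t_0 = -5/12, the lower running product (prefactor -5/12) is a rising factorial.
Step ratio: r(k) = (1/2) * (k-2/5) (k+2/3) / [(k+19/30) (k+1)] - rational; roots negated = parameters, x = (1/2), C = -5/12.


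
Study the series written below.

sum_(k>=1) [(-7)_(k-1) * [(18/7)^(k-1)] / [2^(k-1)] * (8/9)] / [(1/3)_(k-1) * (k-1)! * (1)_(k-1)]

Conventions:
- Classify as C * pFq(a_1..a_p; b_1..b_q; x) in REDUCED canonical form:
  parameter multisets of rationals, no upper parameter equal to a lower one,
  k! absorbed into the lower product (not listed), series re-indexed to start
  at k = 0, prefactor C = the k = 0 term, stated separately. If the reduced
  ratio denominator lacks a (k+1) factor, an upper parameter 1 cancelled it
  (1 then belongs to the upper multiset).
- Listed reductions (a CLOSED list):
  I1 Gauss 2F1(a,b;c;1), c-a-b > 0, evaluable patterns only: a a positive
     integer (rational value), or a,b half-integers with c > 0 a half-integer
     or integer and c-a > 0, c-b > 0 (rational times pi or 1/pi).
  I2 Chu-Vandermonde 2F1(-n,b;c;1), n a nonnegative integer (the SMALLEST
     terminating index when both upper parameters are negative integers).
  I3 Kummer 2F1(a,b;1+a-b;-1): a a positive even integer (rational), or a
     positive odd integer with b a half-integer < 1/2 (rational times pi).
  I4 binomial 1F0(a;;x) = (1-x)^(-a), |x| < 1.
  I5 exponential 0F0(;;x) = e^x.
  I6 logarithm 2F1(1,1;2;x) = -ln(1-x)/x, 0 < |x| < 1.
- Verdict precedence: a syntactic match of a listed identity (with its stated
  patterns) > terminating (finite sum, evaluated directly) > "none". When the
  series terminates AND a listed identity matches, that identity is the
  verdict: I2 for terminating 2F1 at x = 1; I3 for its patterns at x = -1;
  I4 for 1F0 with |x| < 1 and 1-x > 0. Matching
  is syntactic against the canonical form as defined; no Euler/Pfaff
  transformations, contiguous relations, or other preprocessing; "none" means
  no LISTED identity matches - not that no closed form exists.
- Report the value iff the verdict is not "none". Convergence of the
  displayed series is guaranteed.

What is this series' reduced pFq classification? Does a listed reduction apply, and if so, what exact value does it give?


Reduced: x = 9/7, 1F2, upper = {-7}, lower = {1/3, 1}, C = 8/9. Verdict: terminating (-7 upstairs). 8 nonzero terms in all; added directly. Sum: 564095718914317/287059418755200.

Key step: t_0 = 8/9 here, and (1)_k (C = 8/9, x = 9/7) is k! itself.
Step ratio: r(k) = (9/7) * (k-7) / [(k+1/3) (k+1) (k+1)] - poly over poly, x = (9/7) from leading terms; C = 8/9 at k = 0.


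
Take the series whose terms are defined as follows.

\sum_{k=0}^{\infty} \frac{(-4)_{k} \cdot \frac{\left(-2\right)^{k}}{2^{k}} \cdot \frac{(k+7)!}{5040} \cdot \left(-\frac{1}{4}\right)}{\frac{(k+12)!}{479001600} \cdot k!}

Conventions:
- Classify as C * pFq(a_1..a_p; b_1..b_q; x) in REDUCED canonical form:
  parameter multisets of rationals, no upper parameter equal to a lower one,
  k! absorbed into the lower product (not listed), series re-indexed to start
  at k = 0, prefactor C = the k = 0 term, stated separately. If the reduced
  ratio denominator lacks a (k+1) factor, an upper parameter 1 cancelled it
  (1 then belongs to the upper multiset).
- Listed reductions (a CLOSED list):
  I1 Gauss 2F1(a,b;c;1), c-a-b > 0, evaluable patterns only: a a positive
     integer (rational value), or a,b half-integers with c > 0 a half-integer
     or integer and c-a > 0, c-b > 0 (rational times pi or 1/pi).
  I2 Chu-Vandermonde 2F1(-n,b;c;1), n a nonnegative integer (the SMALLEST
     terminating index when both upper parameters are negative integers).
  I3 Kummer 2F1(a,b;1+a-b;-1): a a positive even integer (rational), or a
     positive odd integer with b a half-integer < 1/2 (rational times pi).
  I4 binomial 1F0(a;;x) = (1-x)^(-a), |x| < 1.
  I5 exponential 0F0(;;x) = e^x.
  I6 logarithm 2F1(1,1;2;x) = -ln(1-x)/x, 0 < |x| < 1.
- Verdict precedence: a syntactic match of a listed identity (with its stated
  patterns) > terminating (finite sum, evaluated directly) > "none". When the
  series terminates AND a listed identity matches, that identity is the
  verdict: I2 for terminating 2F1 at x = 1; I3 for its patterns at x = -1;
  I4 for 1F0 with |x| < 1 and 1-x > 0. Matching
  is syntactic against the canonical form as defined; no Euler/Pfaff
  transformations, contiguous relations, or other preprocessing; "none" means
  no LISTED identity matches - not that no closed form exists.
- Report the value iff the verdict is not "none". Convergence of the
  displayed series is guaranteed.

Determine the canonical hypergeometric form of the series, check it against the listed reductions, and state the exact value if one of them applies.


The series (x = -1) is 2F1: upper {-4, 8}, lower {13}, prefactor -\frac{1}{4}. Verdict: this is Kummer (I3) (x = -1; c = 13 equals 1+a-b for upper {-4, 8}: listed pattern). Hence: -\frac{99}{56}.

Key step: with t_0 = -\frac{1}{4}, the denominator's factorial ratio (C = -1/4) is a lower Pochhammer.
Step ratio: r(k) = -1 * (k-4) (k+8) / [(k+13) (k+1)] ; factor over Q: parameters, x = -1, and C = -\frac{1}{4}.


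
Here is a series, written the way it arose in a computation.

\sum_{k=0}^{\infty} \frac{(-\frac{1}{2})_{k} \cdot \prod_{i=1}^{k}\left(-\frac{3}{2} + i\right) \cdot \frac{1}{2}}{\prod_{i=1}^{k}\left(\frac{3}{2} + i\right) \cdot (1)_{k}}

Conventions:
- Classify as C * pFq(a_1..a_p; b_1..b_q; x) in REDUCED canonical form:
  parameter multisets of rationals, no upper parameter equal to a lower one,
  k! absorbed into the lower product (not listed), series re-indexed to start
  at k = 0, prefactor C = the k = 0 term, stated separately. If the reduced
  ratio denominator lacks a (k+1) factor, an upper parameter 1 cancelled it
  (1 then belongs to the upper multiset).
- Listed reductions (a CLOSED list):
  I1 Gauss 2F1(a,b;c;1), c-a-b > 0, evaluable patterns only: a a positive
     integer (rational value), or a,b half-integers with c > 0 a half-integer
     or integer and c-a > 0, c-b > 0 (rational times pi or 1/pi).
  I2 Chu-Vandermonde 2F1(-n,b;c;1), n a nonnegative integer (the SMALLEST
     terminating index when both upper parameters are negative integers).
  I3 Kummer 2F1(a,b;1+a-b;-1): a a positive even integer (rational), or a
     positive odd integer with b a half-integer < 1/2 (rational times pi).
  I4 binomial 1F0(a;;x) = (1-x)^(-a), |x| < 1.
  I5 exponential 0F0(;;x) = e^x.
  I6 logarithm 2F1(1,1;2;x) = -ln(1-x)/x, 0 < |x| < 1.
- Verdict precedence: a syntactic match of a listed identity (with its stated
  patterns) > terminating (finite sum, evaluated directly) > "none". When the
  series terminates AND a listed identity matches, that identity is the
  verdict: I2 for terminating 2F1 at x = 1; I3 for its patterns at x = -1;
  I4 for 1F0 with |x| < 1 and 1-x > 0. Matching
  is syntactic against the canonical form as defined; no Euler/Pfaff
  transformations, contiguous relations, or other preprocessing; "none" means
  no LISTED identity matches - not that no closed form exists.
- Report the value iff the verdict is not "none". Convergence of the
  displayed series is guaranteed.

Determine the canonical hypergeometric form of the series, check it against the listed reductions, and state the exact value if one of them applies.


The series (x = 1) is 2F1: upper {-\frac{1}{2}, -\frac{1}{2}}, lower {\frac{5}{2}}, prefactor \frac{1}{2}. Verdict: Gauss's theorem I1 (half-integer case) applies (x = 1; upper {-\frac{1}{2}, -\frac{1}{2}} half-integers, c = \frac{5}{2} in the evaluable pattern). Value: \frac{45}{256} \cdot \pi.

Structural cue: t_0 = \frac{1}{2} here, and (1)_k (C = 1/2) is k! itself.
Adjacent-term ratio: r(k) = 1 * (k-\frac{1}{2}) (k-\frac{1}{2}) / [(k+\frac{5}{2}) (k+1)] - poly over poly, x = 1 from leading terms; C = \frac{1}{2} at k = 0.


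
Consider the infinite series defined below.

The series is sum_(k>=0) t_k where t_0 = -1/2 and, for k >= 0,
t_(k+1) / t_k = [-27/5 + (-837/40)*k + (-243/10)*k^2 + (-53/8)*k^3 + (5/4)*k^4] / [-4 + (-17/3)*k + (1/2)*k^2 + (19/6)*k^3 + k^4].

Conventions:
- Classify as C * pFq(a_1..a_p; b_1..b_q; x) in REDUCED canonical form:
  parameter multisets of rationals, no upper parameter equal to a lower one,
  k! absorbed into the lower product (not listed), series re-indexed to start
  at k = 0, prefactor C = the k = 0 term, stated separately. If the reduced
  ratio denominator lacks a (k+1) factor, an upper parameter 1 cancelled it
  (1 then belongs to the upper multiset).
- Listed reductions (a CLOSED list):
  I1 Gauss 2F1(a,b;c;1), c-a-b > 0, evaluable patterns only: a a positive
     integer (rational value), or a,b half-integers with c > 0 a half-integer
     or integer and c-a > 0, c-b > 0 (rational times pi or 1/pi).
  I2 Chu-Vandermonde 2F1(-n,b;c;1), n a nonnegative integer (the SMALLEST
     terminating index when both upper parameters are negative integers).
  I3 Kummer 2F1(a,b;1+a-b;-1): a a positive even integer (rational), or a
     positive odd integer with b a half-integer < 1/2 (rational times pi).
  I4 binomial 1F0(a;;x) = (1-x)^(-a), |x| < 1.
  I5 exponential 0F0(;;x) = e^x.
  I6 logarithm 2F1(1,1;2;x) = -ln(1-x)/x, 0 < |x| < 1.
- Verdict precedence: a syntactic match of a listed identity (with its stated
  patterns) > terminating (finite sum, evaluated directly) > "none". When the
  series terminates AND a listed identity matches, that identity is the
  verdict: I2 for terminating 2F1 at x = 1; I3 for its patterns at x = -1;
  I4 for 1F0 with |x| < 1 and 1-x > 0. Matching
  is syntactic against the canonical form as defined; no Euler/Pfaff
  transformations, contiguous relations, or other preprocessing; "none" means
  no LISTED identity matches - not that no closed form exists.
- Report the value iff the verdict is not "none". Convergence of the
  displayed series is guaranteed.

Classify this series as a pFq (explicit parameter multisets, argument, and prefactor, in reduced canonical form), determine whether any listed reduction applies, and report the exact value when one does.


Classification (C = -1/2): 3F2 with upper {-8, 3/5, 3/5}, lower {-4/3, 2}, argument x = 5/4. Verdict: terminating - no listed pattern fits, but -8 in the upper list cuts the series at k = 8; direct evaluation. Value: -126708757936081/239360000000000.

The tell: x = (5/4) and the expanded ratio factors over Q; C = -1/2, x = 5/4, roots give parameters.
Term ratio: r(k) = (5/4) * (k-8) (k+3/5) (k+3/5) / [(k-4/3) (k+2) (k+1)] - rational in k, leading ratio (5/4); with t_0 = -1/2, classification follows.


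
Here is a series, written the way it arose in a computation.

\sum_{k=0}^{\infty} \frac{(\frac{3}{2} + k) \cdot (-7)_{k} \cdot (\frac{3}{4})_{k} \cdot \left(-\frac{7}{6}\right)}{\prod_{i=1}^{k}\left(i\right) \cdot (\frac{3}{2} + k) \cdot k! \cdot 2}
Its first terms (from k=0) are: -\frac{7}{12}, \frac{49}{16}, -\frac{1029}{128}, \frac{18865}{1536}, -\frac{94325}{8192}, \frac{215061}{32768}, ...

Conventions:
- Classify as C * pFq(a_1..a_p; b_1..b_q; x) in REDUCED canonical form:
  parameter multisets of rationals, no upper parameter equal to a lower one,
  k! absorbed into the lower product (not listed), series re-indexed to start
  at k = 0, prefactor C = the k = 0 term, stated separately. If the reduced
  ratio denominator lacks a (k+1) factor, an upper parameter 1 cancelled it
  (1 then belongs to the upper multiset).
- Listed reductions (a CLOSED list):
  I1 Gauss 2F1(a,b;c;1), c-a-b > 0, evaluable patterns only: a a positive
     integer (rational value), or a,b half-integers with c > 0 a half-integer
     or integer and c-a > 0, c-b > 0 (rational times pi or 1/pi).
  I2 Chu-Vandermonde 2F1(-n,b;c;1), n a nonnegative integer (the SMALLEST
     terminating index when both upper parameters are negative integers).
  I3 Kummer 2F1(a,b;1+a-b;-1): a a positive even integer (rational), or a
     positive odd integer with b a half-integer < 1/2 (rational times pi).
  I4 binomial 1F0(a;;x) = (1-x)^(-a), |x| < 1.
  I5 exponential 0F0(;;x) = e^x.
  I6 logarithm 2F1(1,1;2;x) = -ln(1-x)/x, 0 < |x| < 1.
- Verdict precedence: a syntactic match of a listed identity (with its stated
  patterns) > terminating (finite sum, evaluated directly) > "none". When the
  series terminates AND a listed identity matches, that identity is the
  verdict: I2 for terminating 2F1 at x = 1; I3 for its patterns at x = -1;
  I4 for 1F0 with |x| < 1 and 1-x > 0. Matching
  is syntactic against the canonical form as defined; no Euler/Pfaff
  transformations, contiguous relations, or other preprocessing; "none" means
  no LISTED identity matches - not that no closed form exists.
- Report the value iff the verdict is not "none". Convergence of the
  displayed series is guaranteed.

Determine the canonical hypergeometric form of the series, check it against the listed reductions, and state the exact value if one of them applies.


Reduced: x = 1, 2F1, upper = {-7, \frac{3}{4}}, lower = {1}, C = -\frac{7}{12}. Verdict at x = 1: Vandermonde's identity (I2) matches (terminating 2F1 at x = 1 with n = 7, b = 3/4, c = 1). Its exact value is -\frac{38675}{1048576}.

Key observation: from the first term -\frac{7}{12}: striking the common factor k + 3/2 reduces the term (prefactor -7/12).
Consecutive-term ratio: r(k) = 1 * (k-7) (k+\frac{3}{4}) / [(k+1) (k+1)] ; factor over Q: parameters, x = 1, and C = -\frac{7}{12}.


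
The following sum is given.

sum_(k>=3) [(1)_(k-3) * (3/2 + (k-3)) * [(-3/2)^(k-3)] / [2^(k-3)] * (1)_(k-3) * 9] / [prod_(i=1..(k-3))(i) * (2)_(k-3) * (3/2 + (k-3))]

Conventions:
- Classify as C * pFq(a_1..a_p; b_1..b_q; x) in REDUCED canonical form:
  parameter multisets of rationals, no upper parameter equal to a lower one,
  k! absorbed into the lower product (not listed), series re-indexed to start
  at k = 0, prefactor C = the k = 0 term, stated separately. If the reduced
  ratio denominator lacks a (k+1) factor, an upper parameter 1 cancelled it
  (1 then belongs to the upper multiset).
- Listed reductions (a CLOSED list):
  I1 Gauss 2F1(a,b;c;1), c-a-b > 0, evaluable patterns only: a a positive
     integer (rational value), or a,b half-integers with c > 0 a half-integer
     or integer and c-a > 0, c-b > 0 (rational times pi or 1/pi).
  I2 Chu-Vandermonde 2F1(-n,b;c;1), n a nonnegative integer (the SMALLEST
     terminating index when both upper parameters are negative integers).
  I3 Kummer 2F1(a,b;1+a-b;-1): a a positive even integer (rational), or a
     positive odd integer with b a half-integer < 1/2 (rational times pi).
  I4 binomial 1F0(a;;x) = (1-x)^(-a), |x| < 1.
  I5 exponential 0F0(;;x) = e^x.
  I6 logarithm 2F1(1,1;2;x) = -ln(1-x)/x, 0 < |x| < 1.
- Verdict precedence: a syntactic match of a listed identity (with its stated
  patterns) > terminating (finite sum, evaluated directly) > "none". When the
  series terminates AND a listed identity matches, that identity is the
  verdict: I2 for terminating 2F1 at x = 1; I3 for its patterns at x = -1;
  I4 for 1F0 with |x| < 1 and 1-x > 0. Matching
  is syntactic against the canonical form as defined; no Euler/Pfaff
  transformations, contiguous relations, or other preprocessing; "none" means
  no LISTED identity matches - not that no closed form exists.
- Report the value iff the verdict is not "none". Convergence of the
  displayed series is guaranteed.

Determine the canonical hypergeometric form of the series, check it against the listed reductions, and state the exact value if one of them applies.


With C = 9: the canonical form is 2F1(1, 1; 2; -3/4). Verdict: the logarithmic series (I6) applies (the logarithm: parameters (1,1;2), x = -3/4). Hence: 12 * ln(7/4).

Structural cue: with t_0 = 9, k + 3/2 divides numerator and denominator alike; C = 9 after cancelling.
Adjacent-term ratio: r(k) = (-3/4) * (k+1) (k+1) / [(k+2) (k+1)] - rational in k, leading ratio (-3/4); with t_0 = 9, classification follows.


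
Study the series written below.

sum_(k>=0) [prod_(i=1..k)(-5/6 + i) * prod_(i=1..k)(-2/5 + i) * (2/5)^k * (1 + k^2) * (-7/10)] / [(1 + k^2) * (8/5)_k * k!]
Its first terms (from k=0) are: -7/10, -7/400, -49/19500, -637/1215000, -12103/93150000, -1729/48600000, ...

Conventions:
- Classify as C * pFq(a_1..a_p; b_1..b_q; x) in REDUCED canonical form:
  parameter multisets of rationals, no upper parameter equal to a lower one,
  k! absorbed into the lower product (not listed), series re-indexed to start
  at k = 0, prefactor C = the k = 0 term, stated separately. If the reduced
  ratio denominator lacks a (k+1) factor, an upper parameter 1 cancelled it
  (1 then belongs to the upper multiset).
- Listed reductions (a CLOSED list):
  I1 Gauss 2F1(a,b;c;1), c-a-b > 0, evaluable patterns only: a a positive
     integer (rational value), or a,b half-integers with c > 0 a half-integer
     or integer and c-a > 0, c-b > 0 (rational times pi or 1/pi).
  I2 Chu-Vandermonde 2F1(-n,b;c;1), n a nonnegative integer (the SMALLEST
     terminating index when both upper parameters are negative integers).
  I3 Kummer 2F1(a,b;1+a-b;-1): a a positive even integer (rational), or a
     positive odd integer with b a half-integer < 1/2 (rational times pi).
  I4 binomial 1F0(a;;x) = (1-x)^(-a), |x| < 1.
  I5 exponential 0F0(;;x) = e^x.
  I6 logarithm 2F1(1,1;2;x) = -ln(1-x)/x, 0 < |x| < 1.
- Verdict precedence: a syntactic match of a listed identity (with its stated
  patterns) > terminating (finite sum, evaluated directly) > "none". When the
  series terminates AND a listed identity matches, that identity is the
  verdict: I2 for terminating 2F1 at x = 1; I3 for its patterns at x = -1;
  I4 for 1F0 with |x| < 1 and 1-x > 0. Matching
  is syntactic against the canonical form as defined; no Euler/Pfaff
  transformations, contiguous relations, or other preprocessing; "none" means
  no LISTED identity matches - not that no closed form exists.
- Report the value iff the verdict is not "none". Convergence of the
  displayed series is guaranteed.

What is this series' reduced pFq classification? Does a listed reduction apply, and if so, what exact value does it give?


This is -7/10 * 2F1(1/6, 3/5; 8/5; 2/5) in reduced canonical form. Verdict: none. Every listed pattern misses the 2F1 form at 2/5, upper {1/6, 3/5}.

Key observation: x = (2/5) and striking the common factor k^2 + 1 reduces the term (C = -7/10).
Term ratio: r(k) = (2/5) * (k+1/6) (k+3/5) / [(k+8/5) (k+1)] - rational in k, leading ratio (2/5); with t_0 = -7/10, classification follows.


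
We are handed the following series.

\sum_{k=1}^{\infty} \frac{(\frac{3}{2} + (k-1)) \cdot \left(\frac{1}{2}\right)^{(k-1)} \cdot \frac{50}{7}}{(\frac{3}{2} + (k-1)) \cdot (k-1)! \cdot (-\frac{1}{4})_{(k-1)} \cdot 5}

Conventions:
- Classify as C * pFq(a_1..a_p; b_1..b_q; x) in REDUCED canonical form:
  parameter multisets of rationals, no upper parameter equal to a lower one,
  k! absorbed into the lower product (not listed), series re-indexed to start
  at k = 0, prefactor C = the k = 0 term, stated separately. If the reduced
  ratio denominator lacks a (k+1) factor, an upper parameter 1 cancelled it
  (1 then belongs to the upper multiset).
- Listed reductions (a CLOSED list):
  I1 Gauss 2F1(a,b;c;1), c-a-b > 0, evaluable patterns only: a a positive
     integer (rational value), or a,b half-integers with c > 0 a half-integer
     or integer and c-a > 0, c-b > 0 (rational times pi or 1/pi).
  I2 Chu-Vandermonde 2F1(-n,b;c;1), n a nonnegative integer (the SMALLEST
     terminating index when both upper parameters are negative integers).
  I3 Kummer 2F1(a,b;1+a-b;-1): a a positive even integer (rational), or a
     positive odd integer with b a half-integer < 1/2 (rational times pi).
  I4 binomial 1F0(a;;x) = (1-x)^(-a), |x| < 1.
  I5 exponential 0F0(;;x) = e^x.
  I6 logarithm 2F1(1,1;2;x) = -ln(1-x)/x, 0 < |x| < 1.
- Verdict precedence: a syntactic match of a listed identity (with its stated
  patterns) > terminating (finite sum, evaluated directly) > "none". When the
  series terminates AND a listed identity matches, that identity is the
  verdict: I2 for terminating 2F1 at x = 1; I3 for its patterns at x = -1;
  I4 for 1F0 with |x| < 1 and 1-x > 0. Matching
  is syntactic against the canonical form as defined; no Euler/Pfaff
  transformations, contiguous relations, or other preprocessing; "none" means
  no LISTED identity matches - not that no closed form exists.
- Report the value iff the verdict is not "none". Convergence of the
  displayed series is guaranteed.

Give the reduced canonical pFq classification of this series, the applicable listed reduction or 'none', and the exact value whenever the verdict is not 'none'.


Key observation: x = \frac{1}{2} and the factor k + 3/2 cancels (top and bottom), leaving C = 10/7.
Adjacent-term ratio: r(k) = \frac{1}{2} * 1 / [(k-\frac{1}{4}) (k+1)] ; factor over Q: parameters, x = \frac{1}{2}, and C = \frac{10}{7}.

Reduced: x = \frac{1}{2}, 0F1, upper = {-}, lower = {-\frac{1}{4}}, C = \frac{10}{7}. Verdict: none here - no I1-I6 shape fits x = \frac{1}{2} with lower {-\frac{1}{4}}.


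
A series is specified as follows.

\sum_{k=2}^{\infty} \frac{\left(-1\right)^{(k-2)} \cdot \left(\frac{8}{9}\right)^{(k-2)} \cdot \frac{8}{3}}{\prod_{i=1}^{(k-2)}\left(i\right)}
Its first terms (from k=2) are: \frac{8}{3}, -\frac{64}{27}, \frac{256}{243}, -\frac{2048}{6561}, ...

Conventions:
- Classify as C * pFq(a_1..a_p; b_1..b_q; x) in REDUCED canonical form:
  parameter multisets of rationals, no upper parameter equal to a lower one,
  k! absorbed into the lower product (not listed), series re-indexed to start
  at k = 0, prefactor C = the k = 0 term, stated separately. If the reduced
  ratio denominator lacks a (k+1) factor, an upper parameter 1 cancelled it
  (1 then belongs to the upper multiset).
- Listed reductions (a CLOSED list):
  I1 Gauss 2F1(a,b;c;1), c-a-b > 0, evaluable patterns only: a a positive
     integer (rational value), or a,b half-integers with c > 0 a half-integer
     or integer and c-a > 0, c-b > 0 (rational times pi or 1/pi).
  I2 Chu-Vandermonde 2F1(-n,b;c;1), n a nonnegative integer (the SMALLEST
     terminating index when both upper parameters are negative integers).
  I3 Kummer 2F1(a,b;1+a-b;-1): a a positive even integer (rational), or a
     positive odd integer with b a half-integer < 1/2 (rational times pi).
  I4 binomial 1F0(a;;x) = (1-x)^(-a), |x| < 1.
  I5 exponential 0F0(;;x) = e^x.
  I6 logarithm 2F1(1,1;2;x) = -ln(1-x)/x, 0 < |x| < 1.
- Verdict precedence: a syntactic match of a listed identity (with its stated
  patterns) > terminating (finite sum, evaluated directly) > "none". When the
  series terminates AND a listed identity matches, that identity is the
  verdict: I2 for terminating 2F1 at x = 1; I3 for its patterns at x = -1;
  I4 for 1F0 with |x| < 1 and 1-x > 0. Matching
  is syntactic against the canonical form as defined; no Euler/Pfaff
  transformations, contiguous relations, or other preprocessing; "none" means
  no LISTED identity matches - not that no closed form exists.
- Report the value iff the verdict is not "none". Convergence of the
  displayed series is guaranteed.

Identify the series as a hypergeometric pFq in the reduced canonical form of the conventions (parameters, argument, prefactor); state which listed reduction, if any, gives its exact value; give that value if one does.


The tell: x = -\frac{8}{9} and the product of the first k integers (C = 8/3, x = -8/9) is k!.
Term ratio: r(k) = -\frac{8}{9} * 1 / [(k+1)] - poly over poly, x = -\frac{8}{9} from leading terms; C = \frac{8}{3} at k = 0.

Canonical form: C = \frac{8}{3} times 0F0 with upper {-}, lower {-}, x = -\frac{8}{9}. Verdict: the exponential series (I5) fires (the 0F0 exponential series at x = -\frac{8}{9}). Value: \frac{8}{3} \cdot e^{-\frac{8}{9}}.
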